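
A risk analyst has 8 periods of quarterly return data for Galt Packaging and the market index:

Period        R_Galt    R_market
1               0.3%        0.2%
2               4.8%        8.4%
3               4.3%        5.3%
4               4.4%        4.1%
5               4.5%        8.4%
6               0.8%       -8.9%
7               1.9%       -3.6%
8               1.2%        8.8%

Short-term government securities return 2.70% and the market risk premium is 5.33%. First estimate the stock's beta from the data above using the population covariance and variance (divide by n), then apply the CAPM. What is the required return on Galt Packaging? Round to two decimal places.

Mean R_i = (0.3 + 4.8 + 4.3 + 4.4 + 4.5 + 0.8 + 1.9 + 1.2) / 8 = 2.7750%
Mean R_m = (0.2 + 8.4 + 5.3 + 4.1 + 8.4 − 8.9 − 3.6 + 8.8) / 8 = 2.8375%
Σ(R_i − R̄_i)(R_m − R̄_m) = 52.6175  ⇒  Cov = 52.6175 / 8 = 6.5772
Σ(R_m − R̄_m)² = 291.2588  ⇒  Var(R_m) = 291.2588 / 8 = 36.4074
β = Cov / Var(R_m) = 6.5772 / 36.4074 = 0.1807
E(R) = R_f + β × MRP = 2.70% + 0.1807 × 5.33% = 3.66%

3.66%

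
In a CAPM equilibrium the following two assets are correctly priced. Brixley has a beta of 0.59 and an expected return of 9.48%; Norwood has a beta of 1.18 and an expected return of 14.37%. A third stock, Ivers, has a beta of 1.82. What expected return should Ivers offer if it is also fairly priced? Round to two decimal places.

MRP (SML slope) = (14.37% − 9.48%) / (1.18 − 0.59) = 4.89% / 0.59 = 8.2881%
R_f (intercept) = 9.48% − 0.59 × 8.2881% = 4.5900%
E(R_Ivers) = R_f + β × MRP = 4.5900% + 1.82 × 8.2881% = 19.67%

19.67%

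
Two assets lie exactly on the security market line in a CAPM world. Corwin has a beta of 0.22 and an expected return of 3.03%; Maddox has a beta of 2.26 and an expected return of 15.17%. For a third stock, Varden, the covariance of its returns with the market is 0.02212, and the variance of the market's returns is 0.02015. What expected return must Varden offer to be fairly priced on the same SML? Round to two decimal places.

MRP = (15.17% − 3.03%) / (2.26 − 0.22) = 5.9510%
R_f = 3.03% − 0.22 × 5.9510% = 1.7208%
β_Varden = Cov / Var(R_m) = 0.02212 / 0.02015 = 1.0978
E(R_Varden) = R_f + β × MRP = 1.7208% + 1.0978 × 5.9510% = 8.25%

8.25%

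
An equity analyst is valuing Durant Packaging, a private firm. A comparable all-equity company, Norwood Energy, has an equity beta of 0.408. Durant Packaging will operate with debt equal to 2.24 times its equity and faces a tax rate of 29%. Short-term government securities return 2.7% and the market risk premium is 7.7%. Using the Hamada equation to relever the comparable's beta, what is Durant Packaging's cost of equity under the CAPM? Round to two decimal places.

β_L = β_U × [1 + (1 − t)(D/E)] = 0.408 × [1 + (1 − 0.29) × 2.24]
    = 0.408 × [1 + 0.71 × 2.24] = 0.408 × 2.5904 = 1.0569
E(R) = R_f + β_L × MRP = 2.7% + 1.0569 × 7.7% = 10.84%

10.84%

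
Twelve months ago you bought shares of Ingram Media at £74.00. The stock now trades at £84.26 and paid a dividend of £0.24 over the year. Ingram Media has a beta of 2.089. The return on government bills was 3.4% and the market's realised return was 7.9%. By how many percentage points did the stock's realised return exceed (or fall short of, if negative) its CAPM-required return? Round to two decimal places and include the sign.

+1.39%

Realised HPR = (P1 + D1 − P0) / P0 = (84.26 + 0.24 − 74.00) / 74.00 = 10.50 / 74.00 = 14.1892%
MRP = 7.9% − 3.4% = 4.50%
CAPM required = R_f + β·MRP = 3.4% + 2.089 × 4.5% = 12.8005%
α = realised − required = 14.1892% − 12.8005% = +1.39%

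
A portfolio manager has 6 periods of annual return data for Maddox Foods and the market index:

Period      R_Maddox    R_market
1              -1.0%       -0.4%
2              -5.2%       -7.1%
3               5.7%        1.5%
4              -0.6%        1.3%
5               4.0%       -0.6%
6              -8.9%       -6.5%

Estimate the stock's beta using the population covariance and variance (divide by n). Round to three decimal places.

1.201

Mean R_i = (-1.0 − 5.2 + 5.7 − 0.6 + 4.0 − 8.9) / 6 = -1.0000%
Mean R_m = (-0.4 − 7.1 + 1.5 + 1.3 − 0.6 − 6.5) / 6 = -1.9667%
Σ(R_i − R̄_i)(R_m − R̄_m) = 88.7400  ⇒  Cov = 88.7400 / 6 = 14.7900
Σ(R_m − R̄_m)² = 73.9133  ⇒  Var(R_m) = 73.9133 / 6 = 12.3189
β = Cov / Var(R_m) = 14.7900 / 12.3189 = 1.2006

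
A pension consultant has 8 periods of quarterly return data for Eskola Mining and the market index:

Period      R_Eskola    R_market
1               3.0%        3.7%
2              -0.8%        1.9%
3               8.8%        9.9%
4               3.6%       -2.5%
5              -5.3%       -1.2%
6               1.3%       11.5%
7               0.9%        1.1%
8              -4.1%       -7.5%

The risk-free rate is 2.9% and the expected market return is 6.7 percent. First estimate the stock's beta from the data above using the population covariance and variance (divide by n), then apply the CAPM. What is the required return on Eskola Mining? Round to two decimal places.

Mean R_i = (3.0 − 0.8 + 8.8 + 3.6 − 5.3 + 1.3 + 0.9 − 4.1) / 8 = 0.9250%
Mean R_m = (3.7 + 1.9 + 9.9 − 2.5 − 1.2 + 11.5 + 1.1 − 7.5) / 8 = 2.1125%
Σ(R_i − R̄_i)(R_m − R̄_m) = 125.1175  ⇒  Cov = 125.1175 / 8 = 15.6397
Σ(R_m − R̄_m)² = 277.0088  ⇒  Var(R_m) = 277.0088 / 8 = 34.6261
β = Cov / Var(R_m) = 15.6397 / 34.6261 = 0.4517
MRP = 6.7% − 2.9% = 3.80%
E(R) = R_f + β × MRP = 2.9% + 0.4517 × 3.8% = 4.62%

4.62%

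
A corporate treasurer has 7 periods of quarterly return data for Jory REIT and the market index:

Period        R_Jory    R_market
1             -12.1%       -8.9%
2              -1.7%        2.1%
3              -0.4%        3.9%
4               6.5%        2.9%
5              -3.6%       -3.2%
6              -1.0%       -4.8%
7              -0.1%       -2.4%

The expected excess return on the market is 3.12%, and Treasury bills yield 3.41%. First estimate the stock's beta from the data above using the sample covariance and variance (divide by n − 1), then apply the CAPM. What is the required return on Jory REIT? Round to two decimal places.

6.26%

Mean R_i = (-12.1 − 1.7 − 0.4 + 6.5 − 3.6 − 1.0 − 0.1) / 7 = -1.7714%
Mean R_m = (-8.9 + 2.1 + 3.9 + 2.9 − 3.2 − 4.8 − 2.4) / 7 = -1.4857%
Σ(R_i − R̄_i)(R_m − R̄_m) = 119.5471  ⇒  Cov = 119.5471 / 6 = 19.9245
Σ(R_m − R̄_m)² = 130.8286  ⇒  Var(R_m) = 130.8286 / 6 = 21.8048
β = Cov / Var(R_m) = 19.9245 / 21.8048 = 0.9138
E(R) = R_f + β × MRP = 3.41% + 0.9138 × 3.12% = 6.26%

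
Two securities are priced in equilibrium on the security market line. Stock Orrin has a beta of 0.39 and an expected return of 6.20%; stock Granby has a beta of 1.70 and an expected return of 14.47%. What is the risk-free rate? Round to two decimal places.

3.74%

Both satisfy E(R) = R_f + β·MRP, so the slope of the SML is
MRP = (14.47% − 6.20%) / (1.70 − 0.39) = 8.27% / 1.31 = 6.3130%
R_f = E(R_Orrin) − β_Orrin·MRP = 6.20% − 0.39 × 6.3130% = 3.7379%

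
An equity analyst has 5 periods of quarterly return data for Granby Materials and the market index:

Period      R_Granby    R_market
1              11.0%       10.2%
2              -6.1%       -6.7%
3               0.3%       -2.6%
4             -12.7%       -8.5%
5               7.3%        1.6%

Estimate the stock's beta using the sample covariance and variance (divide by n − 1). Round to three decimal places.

1.217

Mean R_i = (11.0 − 6.1 + 0.3 − 12.7 + 7.3) / 5 = -0.0400%
Mean R_m = (10.2 − 6.7 − 2.6 − 8.5 + 1.6) / 5 = -1.2000%
Σ(R_i − R̄_i)(R_m − R̄_m) = 271.6800  ⇒  Cov = 271.6800 / 4 = 67.9200
Σ(R_m − R̄_m)² = 223.3000  ⇒  Var(R_m) = 223.3000 / 4 = 55.8250
β = Cov / Var(R_m) = 67.9200 / 55.8250 = 1.2167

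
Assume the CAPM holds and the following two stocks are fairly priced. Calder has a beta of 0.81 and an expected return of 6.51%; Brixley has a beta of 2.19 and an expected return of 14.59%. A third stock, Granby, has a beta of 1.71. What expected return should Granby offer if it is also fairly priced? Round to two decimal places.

MRP (SML slope) = (14.59% − 6.51%) / (2.19 − 0.81) = 8.08% / 1.38 = 5.8551%
R_f (intercept) = 6.51% − 0.81 × 5.8551% = 1.7674%
E(R_Granby) = R_f + β × MRP = 1.7674% + 1.71 × 5.8551% = 11.78%

11.78%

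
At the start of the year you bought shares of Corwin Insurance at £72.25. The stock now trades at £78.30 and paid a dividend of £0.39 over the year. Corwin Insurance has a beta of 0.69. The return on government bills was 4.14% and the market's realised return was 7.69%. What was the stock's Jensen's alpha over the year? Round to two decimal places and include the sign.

+2.32%

Realised HPR = (P1 + D1 − P0) / P0 = (78.30 + 0.39 − 72.25) / 72.25 = 6.44 / 72.25 = 8.9135%
MRP = 7.69% − 4.14% = 3.55%
CAPM required = R_f + β·MRP = 4.14% + 0.69 × 3.55% = 6.5895%
α = realised − required = 8.9135% − 6.5895% = +2.32%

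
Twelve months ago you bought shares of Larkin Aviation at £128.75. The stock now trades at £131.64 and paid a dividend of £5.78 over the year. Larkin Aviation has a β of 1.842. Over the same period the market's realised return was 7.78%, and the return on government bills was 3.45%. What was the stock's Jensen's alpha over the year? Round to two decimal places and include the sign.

Realised HPR = (P1 + D1 − P0) / P0 = (131.64 + 5.78 − 128.75) / 128.75 = 8.67 / 128.75 = 6.7340%
MRP = 7.78% − 3.45% = 4.33%
CAPM required = R_f + β·MRP = 3.45% + 1.842 × 4.33% = 11.42586%
α = realised − required = 6.7340% − 11.42586% = -4.69%

-4.69%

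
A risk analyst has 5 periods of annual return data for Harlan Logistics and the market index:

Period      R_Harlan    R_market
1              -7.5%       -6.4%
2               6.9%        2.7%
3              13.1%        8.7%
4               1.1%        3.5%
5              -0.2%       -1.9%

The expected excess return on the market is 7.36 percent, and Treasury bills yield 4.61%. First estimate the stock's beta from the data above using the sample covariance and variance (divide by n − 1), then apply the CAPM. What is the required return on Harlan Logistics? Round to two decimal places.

13.99%

Mean R_i = (-7.5 + 6.9 + 13.1 + 1.1 − 0.2) / 5 = 2.6800%
Mean R_m = (-6.4 + 2.7 + 8.7 + 3.5 − 1.9) / 5 = 1.3200%
Σ(R_i − R̄_i)(R_m − R̄_m) = 167.1420  ⇒  Cov = 167.1420 / 4 = 41.7855
Σ(R_m − R̄_m)² = 131.0880  ⇒  Var(R_m) = 131.0880 / 4 = 32.7720
β = Cov / Var(R_m) = 41.7855 / 32.7720 = 1.2750
E(R) = R_f + β × MRP = 4.61% + 1.2750 × 7.36% = 13.99%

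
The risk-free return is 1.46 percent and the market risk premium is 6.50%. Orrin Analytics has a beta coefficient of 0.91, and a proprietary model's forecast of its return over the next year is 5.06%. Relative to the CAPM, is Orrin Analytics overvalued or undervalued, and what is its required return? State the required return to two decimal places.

Overvalued; required return 7.38%

Required return = R_f + β·MRP = 1.46% + 0.91 × 6.50% = 7.38%
Forecast 5.06% < required 7.38% → the stock plots below the SML → overvalued.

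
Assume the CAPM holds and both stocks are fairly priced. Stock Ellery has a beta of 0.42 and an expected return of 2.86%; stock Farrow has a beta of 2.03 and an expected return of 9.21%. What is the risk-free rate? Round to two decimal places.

Both satisfy E(R) = R_f + β·MRP, so the slope of the SML is
MRP = (9.21% − 2.86%) / (2.03 − 0.42) = 6.35% / 1.61 = 3.9441%
R_f = E(R_Ellery) − β_Ellery·MRP = 2.86% − 0.42 × 3.9441% = 1.2035%

1.20%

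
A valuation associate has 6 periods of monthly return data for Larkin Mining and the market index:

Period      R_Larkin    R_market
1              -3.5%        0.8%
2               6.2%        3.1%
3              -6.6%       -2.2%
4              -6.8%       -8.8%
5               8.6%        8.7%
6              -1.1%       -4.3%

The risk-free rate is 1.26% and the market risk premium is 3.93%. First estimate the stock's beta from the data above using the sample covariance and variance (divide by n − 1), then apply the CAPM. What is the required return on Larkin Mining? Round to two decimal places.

4.84%

Mean R_i = (-3.5 + 6.2 − 6.6 − 6.8 + 8.6 − 1.1) / 6 = -0.5333%
Mean R_m = (0.8 + 3.1 − 2.2 − 8.8 + 8.7 − 4.3) / 6 = -0.4500%
Σ(R_i − R̄_i)(R_m − R̄_m) = 168.8900  ⇒  Cov = 168.8900 / 5 = 33.7780
Σ(R_m − R̄_m)² = 185.4950  ⇒  Var(R_m) = 185.4950 / 5 = 37.0990
β = Cov / Var(R_m) = 33.7780 / 37.0990 = 0.9105
E(R) = R_f + β × MRP = 1.26% + 0.9105 × 3.93% = 4.84%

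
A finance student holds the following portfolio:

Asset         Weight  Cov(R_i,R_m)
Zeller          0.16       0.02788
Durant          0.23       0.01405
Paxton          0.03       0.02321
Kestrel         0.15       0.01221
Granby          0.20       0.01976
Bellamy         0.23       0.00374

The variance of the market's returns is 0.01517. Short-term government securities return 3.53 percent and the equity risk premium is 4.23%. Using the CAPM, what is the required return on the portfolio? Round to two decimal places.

β_Zeller = 0.02788 / 0.01517 = 1.8378
β_Durant = 0.01405 / 0.01517 = 0.9262
β_Paxton = 0.02321 / 0.01517 = 1.5300
β_Kestrel = 0.01221 / 0.01517 = 0.8049
β_Granby = 0.01976 / 0.01517 = 1.3026
β_Bellamy = 0.00374 / 0.01517 = 0.2465
β_P = Σ w_i β_i = 0.16×1.8378 + 0.23×0.9262 + 0.03×1.5300 + 0.15×0.8049 + 0.20×1.3026 + 0.23×0.2465 = 0.9909
E(R_P) = R_f + β_P × MRP = 3.53% + 0.9909 × 4.23% = 7.72%

7.72%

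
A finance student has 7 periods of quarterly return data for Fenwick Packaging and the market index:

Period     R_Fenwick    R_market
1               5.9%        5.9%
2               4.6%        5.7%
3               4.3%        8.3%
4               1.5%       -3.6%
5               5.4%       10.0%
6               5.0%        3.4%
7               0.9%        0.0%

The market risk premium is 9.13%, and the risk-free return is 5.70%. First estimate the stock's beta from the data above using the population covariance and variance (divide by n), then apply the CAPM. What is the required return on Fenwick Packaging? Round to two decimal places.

Mean R_i = (5.9 + 4.6 + 4.3 + 1.5 + 5.4 + 5.0 + 0.9) / 7 = 3.9429%
Mean R_m = (5.9 + 5.7 + 8.3 − 3.6 + 10.0 + 3.4 + 0.0) / 7 = 4.2429%
Σ(R_i − R̄_i)(R_m − R̄_m) = 45.2171  ⇒  Cov = 45.2171 / 7 = 6.4596
Σ(R_m − R̄_m)² = 134.6971  ⇒  Var(R_m) = 134.6971 / 7 = 19.2424
β = Cov / Var(R_m) = 6.4596 / 19.2424 = 0.3357
E(R) = R_f + β × MRP = 5.70% + 0.3357 × 9.13% = 8.76%

8.76%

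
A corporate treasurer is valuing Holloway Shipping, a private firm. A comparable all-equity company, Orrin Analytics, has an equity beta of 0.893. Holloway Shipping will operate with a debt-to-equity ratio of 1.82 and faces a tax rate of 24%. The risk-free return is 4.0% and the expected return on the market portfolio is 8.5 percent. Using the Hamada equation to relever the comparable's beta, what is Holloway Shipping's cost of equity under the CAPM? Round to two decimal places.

β_L = β_U × [1 + (1 − t)(D/E)] = 0.893 × [1 + (1 − 0.24) × 1.82]
    = 0.893 × [1 + 0.76 × 1.82] = 0.893 × 2.3832 = 2.1282
MRP = 8.5% − 4.0% = 4.50%
E(R) = R_f + β_L × MRP = 4.0% + 2.1282 × 4.5% = 13.58%

13.58%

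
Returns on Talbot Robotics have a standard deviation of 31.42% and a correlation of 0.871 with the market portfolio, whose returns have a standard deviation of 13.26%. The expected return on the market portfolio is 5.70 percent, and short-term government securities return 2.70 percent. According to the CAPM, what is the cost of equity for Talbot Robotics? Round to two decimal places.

β = ρ × σ_i / σ_m = 0.871 × 31.42% / 13.26% = 2.0639
MRP = 5.70% − 2.70% = 3.00%
E(R) = 2.70% + 2.0639 × 3.00% = 8.89%

8.89%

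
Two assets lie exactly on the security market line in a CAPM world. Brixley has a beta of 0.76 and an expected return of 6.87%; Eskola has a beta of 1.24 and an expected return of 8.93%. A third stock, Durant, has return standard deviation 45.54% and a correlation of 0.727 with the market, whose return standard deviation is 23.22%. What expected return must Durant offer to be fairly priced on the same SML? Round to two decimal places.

MRP = (8.93% − 6.87%) / (1.24 − 0.76) = 4.2917%
R_f = 6.87% − 0.76 × 4.2917% = 3.6083%
β_Durant = ρ·σ_i/σ_m = 0.727 × 45.54 / 23.22 = 1.4258
E(R_Durant) = R_f + β × MRP = 3.6083% + 1.4258 × 4.2917% = 9.73%

9.73%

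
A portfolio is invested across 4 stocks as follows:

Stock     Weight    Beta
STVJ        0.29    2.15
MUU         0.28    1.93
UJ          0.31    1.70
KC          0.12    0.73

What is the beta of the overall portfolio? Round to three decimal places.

1.779

β_P = Σ w_i β_i = 0.29×2.15 + 0.28×1.93 + 0.31×1.70 + 0.12×0.73 = 1.7785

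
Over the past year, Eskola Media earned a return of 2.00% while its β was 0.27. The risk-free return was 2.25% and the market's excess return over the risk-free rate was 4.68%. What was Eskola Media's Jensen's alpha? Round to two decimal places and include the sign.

CAPM benchmark = R_f + β(R_m − R_f) = 2.25% + 0.27 × 4.68% = 3.5136%
α = actual − benchmark = 2.00% − 3.5136% = -1.51%

-1.51%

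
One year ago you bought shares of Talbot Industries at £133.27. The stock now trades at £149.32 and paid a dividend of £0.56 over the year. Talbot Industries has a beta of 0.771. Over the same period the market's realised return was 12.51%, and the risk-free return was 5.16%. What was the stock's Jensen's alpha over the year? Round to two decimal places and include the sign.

+1.64%

Realised HPR = (P1 + D1 − P0) / P0 = (149.32 + 0.56 − 133.27) / 133.27 = 16.61 / 133.27 = 12.4634%
MRP = 12.51% − 5.16% = 7.35%
CAPM required = R_f + β·MRP = 5.16% + 0.771 × 7.35% = 10.82685%
α = realised − required = 12.4634% − 10.82685% = +1.64%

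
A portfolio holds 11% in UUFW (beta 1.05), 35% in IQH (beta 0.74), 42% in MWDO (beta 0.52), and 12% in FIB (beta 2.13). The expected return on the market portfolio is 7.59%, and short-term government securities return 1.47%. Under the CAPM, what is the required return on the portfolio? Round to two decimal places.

β_P = Σ w_i β_i = 0.11×1.05 + 0.35×0.74 + 0.42×0.52 + 0.12×2.13 = 0.8485
MRP = 7.59% − 1.47% = 6.12%
E(R_P) = R_f + β_P × MRP = 1.47% + 0.8485 × 6.12% = 6.66%

6.66%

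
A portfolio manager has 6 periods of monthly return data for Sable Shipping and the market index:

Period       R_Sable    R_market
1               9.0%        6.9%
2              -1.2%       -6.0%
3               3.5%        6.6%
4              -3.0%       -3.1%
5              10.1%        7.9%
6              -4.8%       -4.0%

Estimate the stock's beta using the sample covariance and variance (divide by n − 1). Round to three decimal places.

0.893

Mean R_i = (9.0 − 1.2 + 3.5 − 3.0 + 10.1 − 4.8) / 6 = 2.2667%
Mean R_m = (6.9 − 6.0 + 6.6 − 3.1 + 7.9 − 4.0) / 6 = 1.3833%
Σ(R_i − R̄_i)(R_m − R̄_m) = 181.8767  ⇒  Cov = 181.8767 / 5 = 36.3753
Σ(R_m − R̄_m)² = 203.7083  ⇒  Var(R_m) = 203.7083 / 5 = 40.7417
β = Cov / Var(R_m) = 36.3753 / 40.7417 = 0.8928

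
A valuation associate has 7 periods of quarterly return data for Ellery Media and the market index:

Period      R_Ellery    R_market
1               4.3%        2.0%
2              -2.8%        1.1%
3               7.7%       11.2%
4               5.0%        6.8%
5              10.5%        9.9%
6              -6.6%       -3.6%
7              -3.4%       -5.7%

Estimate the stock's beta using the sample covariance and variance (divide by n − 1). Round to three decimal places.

0.898

Mean R_i = (4.3 − 2.8 + 7.7 + 5.0 + 10.5 − 6.6 − 3.4) / 7 = 2.1000%
Mean R_m = (2.0 + 1.1 + 11.2 + 6.8 + 9.9 − 3.6 − 5.7) / 7 = 3.1000%
Σ(R_i − R̄_i)(R_m − R̄_m) = 227.2800  ⇒  Cov = 227.2800 / 6 = 37.8800
Σ(R_m − R̄_m)² = 253.0800  ⇒  Var(R_m) = 253.0800 / 6 = 42.1800
β = Cov / Var(R_m) = 37.8800 / 42.1800 = 0.8981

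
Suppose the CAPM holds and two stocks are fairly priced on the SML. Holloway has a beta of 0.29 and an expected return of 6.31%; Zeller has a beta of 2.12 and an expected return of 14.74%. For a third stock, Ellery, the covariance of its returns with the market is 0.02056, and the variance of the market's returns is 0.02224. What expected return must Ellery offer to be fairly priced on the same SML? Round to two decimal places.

MRP = (14.74% − 6.31%) / (2.12 − 0.29) = 4.6066%
R_f = 6.31% − 0.29 × 4.6066% = 4.9741%
β_Ellery = Cov / Var(R_m) = 0.02056 / 0.02224 = 0.9245
E(R_Ellery) = R_f + β × MRP = 4.9741% + 0.9245 × 4.6066% = 9.23%

9.23%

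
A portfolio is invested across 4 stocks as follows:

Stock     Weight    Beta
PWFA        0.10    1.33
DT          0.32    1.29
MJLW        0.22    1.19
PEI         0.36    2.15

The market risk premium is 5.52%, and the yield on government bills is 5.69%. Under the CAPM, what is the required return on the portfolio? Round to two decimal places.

β_P = Σ w_i β_i = 0.10×1.33 + 0.32×1.29 + 0.22×1.19 + 0.36×2.15 = 1.5816
E(R_P) = R_f + β_P × MRP = 5.69% + 1.5816 × 5.52% = 14.42%

14.42%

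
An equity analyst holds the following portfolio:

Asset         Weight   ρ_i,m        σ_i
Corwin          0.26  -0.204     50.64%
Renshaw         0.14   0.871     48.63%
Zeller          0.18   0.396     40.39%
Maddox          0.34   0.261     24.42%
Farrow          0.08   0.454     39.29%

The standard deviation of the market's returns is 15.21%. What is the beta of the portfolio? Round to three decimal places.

0.639

β_Corwin = -0.204 × 50.64% / 15.21% = -0.6792
β_Renshaw = 0.871 × 48.63% / 15.21% = 2.7848
β_Zeller = 0.396 × 40.39% / 15.21% = 1.0516
β_Maddox = 0.261 × 24.42% / 15.21% = 0.4190
β_Farrow = 0.454 × 39.29% / 15.21% = 1.1728
β_P = Σ w_i β_i = 0.26×-0.6792 + 0.14×2.7848 + 0.18×1.0516 + 0.34×0.4190 + 0.08×1.1728 = 0.6389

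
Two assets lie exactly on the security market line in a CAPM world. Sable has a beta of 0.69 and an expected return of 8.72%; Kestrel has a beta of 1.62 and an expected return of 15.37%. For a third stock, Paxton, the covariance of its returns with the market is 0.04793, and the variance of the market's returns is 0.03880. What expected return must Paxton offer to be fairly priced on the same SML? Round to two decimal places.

MRP = (15.37% − 8.72%) / (1.62 − 0.69) = 7.1505%
R_f = 8.72% − 0.69 × 7.1505% = 3.7862%
β_Paxton = Cov / Var(R_m) = 0.04793 / 0.03880 = 1.2353
E(R_Paxton) = R_f + β × MRP = 3.7862% + 1.2353 × 7.1505% = 12.62%

12.62%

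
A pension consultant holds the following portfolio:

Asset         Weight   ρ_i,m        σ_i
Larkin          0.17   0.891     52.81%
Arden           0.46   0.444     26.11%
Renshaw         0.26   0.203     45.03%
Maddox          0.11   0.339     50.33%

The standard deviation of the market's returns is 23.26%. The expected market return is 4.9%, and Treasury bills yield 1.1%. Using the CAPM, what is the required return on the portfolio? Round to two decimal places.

3.97%

β_Larkin = 0.891 × 52.81% / 23.26% = 2.0229
β_Arden = 0.444 × 26.11% / 23.26% = 0.4984
β_Renshaw = 0.203 × 45.03% / 23.26% = 0.3930
β_Maddox = 0.339 × 50.33% / 23.26% = 0.7335
β_P = Σ w_i β_i = 0.17×2.0229 + 0.46×0.4984 + 0.26×0.3930 + 0.11×0.7335 = 0.7560
MRP = 4.9% − 1.1% = 3.80%
E(R_P) = R_f + β_P × MRP = 1.1% + 0.7560 × 3.8% = 3.97%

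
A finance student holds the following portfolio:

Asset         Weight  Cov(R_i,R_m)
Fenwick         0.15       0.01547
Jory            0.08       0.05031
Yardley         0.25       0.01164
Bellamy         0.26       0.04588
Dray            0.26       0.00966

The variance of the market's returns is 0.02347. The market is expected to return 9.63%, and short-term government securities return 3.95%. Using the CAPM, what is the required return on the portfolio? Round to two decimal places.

9.68%

β_Fenwick = 0.01547 / 0.02347 = 0.6591
β_Jory = 0.05031 / 0.02347 = 2.1436
β_Yardley = 0.01164 / 0.02347 = 0.4960
β_Bellamy = 0.04588 / 0.02347 = 1.9548
β_Dray = 0.00966 / 0.02347 = 0.4116
β_P = Σ w_i β_i = 0.15×0.6591 + 0.08×2.1436 + 0.25×0.4960 + 0.26×1.9548 + 0.26×0.4116 = 1.0096
MRP = 9.63% − 3.95% = 5.68%
E(R_P) = R_f + β_P × MRP = 3.95% + 1.0096 × 5.68% = 9.68%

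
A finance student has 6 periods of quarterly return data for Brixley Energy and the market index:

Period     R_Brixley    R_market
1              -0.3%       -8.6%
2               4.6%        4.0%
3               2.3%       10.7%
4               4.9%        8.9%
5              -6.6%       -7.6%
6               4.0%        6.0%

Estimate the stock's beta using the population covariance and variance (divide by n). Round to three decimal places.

Mean R_i = (-0.3 + 4.6 + 2.3 + 4.9 − 6.6 + 4.0) / 6 = 1.4833%
Mean R_m = (-8.6 + 4.0 + 10.7 + 8.9 − 7.6 + 6.0) / 6 = 2.2333%
Σ(R_i − R̄_i)(R_m − R̄_m) = 143.4833  ⇒  Cov = 143.4833 / 6 = 23.9139
Σ(R_m − R̄_m)² = 347.4933  ⇒  Var(R_m) = 347.4933 / 6 = 57.9156
β = Cov / Var(R_m) = 23.9139 / 57.9156 = 0.4129

0.413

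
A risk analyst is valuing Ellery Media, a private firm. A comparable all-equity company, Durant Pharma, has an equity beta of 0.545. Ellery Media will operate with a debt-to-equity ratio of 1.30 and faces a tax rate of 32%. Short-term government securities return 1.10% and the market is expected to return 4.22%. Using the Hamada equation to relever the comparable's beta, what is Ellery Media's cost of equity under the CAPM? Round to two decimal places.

β_L = β_U × [1 + (1 − t)(D/E)] = 0.545 × [1 + (1 − 0.32) × 1.30]
    = 0.545 × [1 + 0.68 × 1.30] = 0.545 × 1.8840 = 1.0268
MRP = 4.22% − 1.10% = 3.12%
E(R) = R_f + β_L × MRP = 1.10% + 1.0268 × 3.12% = 4.30%

4.30%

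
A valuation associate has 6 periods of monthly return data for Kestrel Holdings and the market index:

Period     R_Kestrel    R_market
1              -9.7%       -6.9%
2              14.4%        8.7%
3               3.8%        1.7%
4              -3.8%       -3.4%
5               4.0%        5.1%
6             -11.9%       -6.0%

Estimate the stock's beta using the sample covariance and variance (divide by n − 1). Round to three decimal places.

1.517

Mean R_i = (-9.7 + 14.4 + 3.8 − 3.8 + 4.0 − 11.9) / 6 = -0.5333%
Mean R_m = (-6.9 + 8.7 + 1.7 − 3.4 + 5.1 − 6.0) / 6 = -0.1333%
Σ(R_i − R̄_i)(R_m − R̄_m) = 302.9633  ⇒  Cov = 302.9633 / 5 = 60.5927
Σ(R_m − R̄_m)² = 199.6533  ⇒  Var(R_m) = 199.6533 / 5 = 39.9307
β = Cov / Var(R_m) = 60.5927 / 39.9307 = 1.5174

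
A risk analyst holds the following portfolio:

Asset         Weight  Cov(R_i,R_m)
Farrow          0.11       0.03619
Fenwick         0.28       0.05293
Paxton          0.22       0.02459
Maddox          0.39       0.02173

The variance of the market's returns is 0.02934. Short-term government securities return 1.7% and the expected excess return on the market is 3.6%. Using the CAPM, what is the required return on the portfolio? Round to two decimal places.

5.71%

β_Farrow = 0.03619 / 0.02934 = 1.2335
β_Fenwick = 0.05293 / 0.02934 = 1.8040
β_Paxton = 0.02459 / 0.02934 = 0.8381
β_Maddox = 0.02173 / 0.02934 = 0.7406
β_P = Σ w_i β_i = 0.11×1.2335 + 0.28×1.8040 + 0.22×0.8381 + 0.39×0.7406 = 1.1140
E(R_P) = R_f + β_P × MRP = 1.7% + 1.1140 × 3.6% = 5.71%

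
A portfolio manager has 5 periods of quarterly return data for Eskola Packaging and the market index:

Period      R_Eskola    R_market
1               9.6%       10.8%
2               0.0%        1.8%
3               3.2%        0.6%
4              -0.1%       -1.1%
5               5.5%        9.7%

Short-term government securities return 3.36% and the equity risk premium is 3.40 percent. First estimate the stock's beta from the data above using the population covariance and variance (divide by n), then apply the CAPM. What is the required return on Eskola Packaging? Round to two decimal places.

5.61%

Mean R_i = (9.6 + 0.0 + 3.2 − 0.1 + 5.5) / 5 = 3.6400%
Mean R_m = (10.8 + 1.8 + 0.6 − 1.1 + 9.7) / 5 = 4.3600%
Σ(R_i − R̄_i)(R_m − R̄_m) = 79.7080  ⇒  Cov = 79.7080 / 5 = 15.9416
Σ(R_m − R̄_m)² = 120.4920  ⇒  Var(R_m) = 120.4920 / 5 = 24.0984
β = Cov / Var(R_m) = 15.9416 / 24.0984 = 0.6615
E(R) = R_f + β × MRP = 3.36% + 0.6615 × 3.40% = 5.61%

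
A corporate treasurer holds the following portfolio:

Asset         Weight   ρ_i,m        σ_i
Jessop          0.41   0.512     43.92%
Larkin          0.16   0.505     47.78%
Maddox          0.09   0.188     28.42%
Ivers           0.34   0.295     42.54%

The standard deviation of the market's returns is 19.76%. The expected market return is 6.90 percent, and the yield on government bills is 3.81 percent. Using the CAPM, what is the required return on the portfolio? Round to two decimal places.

β_Jessop = 0.512 × 43.92% / 19.76% = 1.1380
β_Larkin = 0.505 × 47.78% / 19.76% = 1.2211
β_Maddox = 0.188 × 28.42% / 19.76% = 0.2704
β_Ivers = 0.295 × 42.54% / 19.76% = 0.6351
β_P = Σ w_i β_i = 0.41×1.1380 + 0.16×1.2211 + 0.09×0.2704 + 0.34×0.6351 = 0.9022
MRP = 6.90% − 3.81% = 3.09%
E(R_P) = R_f + β_P × MRP = 3.81% + 0.9022 × 3.09% = 6.60%

6.60%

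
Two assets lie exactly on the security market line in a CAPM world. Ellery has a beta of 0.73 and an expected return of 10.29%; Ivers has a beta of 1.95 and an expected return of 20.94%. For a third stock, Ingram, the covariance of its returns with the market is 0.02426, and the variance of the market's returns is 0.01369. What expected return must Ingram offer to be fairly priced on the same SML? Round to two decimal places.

MRP = (20.94% − 10.29%) / (1.95 − 0.73) = 8.7295%
R_f = 10.29% − 0.73 × 8.7295% = 3.9175%
β_Ingram = Cov / Var(R_m) = 0.02426 / 0.01369 = 1.7721
E(R_Ingram) = R_f + β × MRP = 3.9175% + 1.7721 × 8.7295% = 19.39%

19.39%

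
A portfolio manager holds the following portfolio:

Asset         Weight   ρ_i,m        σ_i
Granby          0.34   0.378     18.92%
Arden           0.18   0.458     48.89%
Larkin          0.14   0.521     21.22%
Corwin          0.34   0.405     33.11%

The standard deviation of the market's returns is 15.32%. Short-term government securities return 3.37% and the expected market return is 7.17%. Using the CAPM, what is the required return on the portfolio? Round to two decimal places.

β_Granby = 0.378 × 18.92% / 15.32% = 0.4668
β_Arden = 0.458 × 48.89% / 15.32% = 1.4616
β_Larkin = 0.521 × 21.22% / 15.32% = 0.7216
β_Corwin = 0.405 × 33.11% / 15.32% = 0.8753
β_P = Σ w_i β_i = 0.34×0.4668 + 0.18×1.4616 + 0.14×0.7216 + 0.34×0.8753 = 0.8204
MRP = 7.17% − 3.37% = 3.80%
E(R_P) = R_f + β_P × MRP = 3.37% + 0.8204 × 3.80% = 6.49%

6.49%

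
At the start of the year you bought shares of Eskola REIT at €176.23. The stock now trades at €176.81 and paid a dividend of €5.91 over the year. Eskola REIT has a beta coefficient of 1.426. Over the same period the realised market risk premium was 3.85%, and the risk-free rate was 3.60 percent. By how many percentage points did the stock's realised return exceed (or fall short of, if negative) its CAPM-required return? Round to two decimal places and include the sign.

-5.41%

Realised HPR = (P1 + D1 − P0) / P0 = (176.81 + 5.91 − 176.23) / 176.23 = 6.49 / 176.23 = 3.6827%
CAPM required = R_f + β·MRP = 3.60% + 1.426 × 3.85% = 9.09010%
α = realised − required = 3.6827% − 9.09010% = -5.41%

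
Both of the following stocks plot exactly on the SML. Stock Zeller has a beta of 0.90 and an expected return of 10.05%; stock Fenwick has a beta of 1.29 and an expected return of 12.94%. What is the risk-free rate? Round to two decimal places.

Both satisfy E(R) = R_f + β·MRP, so the slope of the SML is
MRP = (12.94% − 10.05%) / (1.29 − 0.90) = 2.89% / 0.39 = 7.4103%
R_f = E(R_Zeller) − β_Zeller·MRP = 10.05% − 0.90 × 7.4103% = 3.3807%

3.38%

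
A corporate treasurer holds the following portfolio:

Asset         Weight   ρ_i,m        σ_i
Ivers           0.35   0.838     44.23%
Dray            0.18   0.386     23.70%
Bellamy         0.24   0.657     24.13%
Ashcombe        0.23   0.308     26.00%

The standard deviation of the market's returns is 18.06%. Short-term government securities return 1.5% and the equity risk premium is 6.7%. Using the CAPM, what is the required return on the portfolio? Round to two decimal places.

9.02%

β_Ivers = 0.838 × 44.23% / 18.06% = 2.0523
β_Dray = 0.386 × 23.70% / 18.06% = 0.5065
β_Bellamy = 0.657 × 24.13% / 18.06% = 0.8778
β_Ashcombe = 0.308 × 26.00% / 18.06% = 0.4434
β_P = Σ w_i β_i = 0.35×2.0523 + 0.18×0.5065 + 0.24×0.8778 + 0.23×0.4434 = 1.1221
E(R_P) = R_f + β_P × MRP = 1.5% + 1.1221 × 6.7% = 9.02%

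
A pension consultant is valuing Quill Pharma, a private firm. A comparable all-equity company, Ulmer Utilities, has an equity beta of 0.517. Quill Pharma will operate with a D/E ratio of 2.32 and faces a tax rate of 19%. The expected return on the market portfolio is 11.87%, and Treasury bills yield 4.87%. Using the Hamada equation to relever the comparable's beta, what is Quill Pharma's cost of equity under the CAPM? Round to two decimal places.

15.29%

β_L = β_U × [1 + (1 − t)(D/E)] = 0.517 × [1 + (1 − 0.19) × 2.32]
    = 0.517 × [1 + 0.81 × 2.32] = 0.517 × 2.8792 = 1.4885
MRP = 11.87% − 4.87% = 7.00%
E(R) = R_f + β_L × MRP = 4.87% + 1.4885 × 7.00% = 15.29%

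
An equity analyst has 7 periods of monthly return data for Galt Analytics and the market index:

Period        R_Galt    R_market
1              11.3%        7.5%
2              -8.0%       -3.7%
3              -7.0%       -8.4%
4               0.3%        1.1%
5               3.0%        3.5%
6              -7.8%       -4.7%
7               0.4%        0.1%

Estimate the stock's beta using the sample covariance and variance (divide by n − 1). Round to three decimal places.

Mean R_i = (11.3 − 8.0 − 7.0 + 0.3 + 3.0 − 7.8 + 0.4) / 7 = -1.1143%
Mean R_m = (7.5 − 3.7 − 8.4 + 1.1 + 3.5 − 4.7 + 0.1) / 7 = -0.6571%
Σ(R_i − R̄_i)(R_m − R̄_m) = 215.5543  ⇒  Cov = 215.5543 / 6 = 35.9257
Σ(R_m − R̄_m)² = 173.0371  ⇒  Var(R_m) = 173.0371 / 6 = 28.8395
β = Cov / Var(R_m) = 35.9257 / 28.8395 = 1.2457

1.246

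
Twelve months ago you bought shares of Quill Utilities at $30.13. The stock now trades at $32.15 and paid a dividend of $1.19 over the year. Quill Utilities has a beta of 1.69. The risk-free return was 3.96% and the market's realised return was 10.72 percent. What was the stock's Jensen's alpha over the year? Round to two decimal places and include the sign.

-4.73%

Realised HPR = (P1 + D1 − P0) / P0 = (32.15 + 1.19 − 30.13) / 30.13 = 3.21 / 30.13 = 10.6538%
MRP = 10.72% − 3.96% = 6.76%
CAPM required = R_f + β·MRP = 3.96% + 1.69 × 6.76% = 15.3844%
α = realised − required = 10.6538% − 15.3844% = -4.73%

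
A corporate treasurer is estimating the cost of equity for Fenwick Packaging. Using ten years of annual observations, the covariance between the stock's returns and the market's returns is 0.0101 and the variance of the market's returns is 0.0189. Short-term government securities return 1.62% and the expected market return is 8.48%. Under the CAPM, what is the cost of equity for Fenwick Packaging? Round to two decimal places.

5.29%

β = Cov(R_i, R_m) / Var(R_m) = 0.0101 / 0.0189 = 0.5344
MRP = 8.48% − 1.62% = 6.86%
E(R) = R_f + β × MRP = 1.62% + 0.5344 × 6.86% = 5.29%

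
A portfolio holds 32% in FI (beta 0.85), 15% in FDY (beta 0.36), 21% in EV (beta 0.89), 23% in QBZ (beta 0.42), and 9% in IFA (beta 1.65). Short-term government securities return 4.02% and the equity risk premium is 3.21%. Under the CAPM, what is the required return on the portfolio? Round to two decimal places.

β_P = Σ w_i β_i = 0.32×0.85 + 0.15×0.36 + 0.21×0.89 + 0.23×0.42 + 0.09×1.65 = 0.7580
E(R_P) = R_f + β_P × MRP = 4.02% + 0.7580 × 3.21% = 6.45%

6.45%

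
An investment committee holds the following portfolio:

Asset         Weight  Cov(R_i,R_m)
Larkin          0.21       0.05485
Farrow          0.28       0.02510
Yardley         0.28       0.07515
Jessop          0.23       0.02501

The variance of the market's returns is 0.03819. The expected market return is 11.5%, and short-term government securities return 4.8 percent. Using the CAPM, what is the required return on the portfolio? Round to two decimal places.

12.75%

β_Larkin = 0.05485 / 0.03819 = 1.4362
β_Farrow = 0.02510 / 0.03819 = 0.6572
β_Yardley = 0.07515 / 0.03819 = 1.9678
β_Jessop = 0.02501 / 0.03819 = 0.6549
β_P = Σ w_i β_i = 0.21×1.4362 + 0.28×0.6572 + 0.28×1.9678 + 0.23×0.6549 = 1.1872
MRP = 11.5% − 4.8% = 6.70%
E(R_P) = R_f + β_P × MRP = 4.8% + 1.1872 × 6.7% = 12.75%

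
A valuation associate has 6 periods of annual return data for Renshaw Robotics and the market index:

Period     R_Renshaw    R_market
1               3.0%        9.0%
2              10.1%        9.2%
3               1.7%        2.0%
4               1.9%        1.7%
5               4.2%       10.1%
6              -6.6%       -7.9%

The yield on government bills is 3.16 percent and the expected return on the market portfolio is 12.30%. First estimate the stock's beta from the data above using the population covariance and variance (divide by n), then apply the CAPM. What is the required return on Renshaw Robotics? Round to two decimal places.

9.39%

Mean R_i = (3.0 + 10.1 + 1.7 + 1.9 + 4.2 − 6.6) / 6 = 2.3833%
Mean R_m = (9.0 + 9.2 + 2.0 + 1.7 + 10.1 − 7.9) / 6 = 4.0167%
Σ(R_i − R̄_i)(R_m − R̄_m) = 163.6717  ⇒  Cov = 163.6717 / 6 = 27.2786
Σ(R_m − R̄_m)² = 240.1483  ⇒  Var(R_m) = 240.1483 / 6 = 40.0247
β = Cov / Var(R_m) = 27.2786 / 40.0247 = 0.6815
MRP = 12.30% − 3.16% = 9.14%
E(R) = R_f + β × MRP = 3.16% + 0.6815 × 9.14% = 9.39%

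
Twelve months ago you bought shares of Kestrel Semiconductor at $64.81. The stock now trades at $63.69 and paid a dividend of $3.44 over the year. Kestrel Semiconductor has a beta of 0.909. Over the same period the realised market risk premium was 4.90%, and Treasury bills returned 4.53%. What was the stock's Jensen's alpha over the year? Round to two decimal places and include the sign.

Realised HPR = (P1 + D1 − P0) / P0 = (63.69 + 3.44 − 64.81) / 64.81 = 2.32 / 64.81 = 3.5797%
CAPM required = R_f + β·MRP = 4.53% + 0.909 × 4.90% = 8.98410%
α = realised − required = 3.5797% − 8.98410% = -5.40%

-5.40%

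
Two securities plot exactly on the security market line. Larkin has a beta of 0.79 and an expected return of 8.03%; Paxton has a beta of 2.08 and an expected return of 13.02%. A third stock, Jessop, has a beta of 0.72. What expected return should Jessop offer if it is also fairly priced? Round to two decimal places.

7.76%

MRP (SML slope) = (13.02% − 8.03%) / (2.08 − 0.79) = 4.99% / 1.29 = 3.8682%
R_f (intercept) = 8.03% − 0.79 × 3.8682% = 4.9741%
E(R_Jessop) = R_f + β × MRP = 4.9741% + 0.72 × 3.8682% = 7.76%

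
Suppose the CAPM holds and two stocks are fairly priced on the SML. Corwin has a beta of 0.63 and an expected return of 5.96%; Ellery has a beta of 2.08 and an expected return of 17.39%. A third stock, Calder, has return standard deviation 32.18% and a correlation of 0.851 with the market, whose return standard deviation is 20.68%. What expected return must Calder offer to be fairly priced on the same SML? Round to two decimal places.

11.43%

MRP = (17.39% − 5.96%) / (2.08 − 0.63) = 7.8828%
R_f = 5.96% − 0.63 × 7.8828% = 0.9938%
β_Calder = ρ·σ_i/σ_m = 0.851 × 32.18 / 20.68 = 1.3242
E(R_Calder) = R_f + β × MRP = 0.9938% + 1.3242 × 7.8828% = 11.43%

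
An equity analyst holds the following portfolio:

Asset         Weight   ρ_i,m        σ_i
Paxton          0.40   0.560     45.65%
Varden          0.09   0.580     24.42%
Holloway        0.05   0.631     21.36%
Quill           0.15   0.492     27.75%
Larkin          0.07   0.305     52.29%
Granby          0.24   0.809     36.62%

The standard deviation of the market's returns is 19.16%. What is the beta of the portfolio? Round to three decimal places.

β_Paxton = 0.560 × 45.65% / 19.16% = 1.3342
β_Varden = 0.580 × 24.42% / 19.16% = 0.7392
β_Holloway = 0.631 × 21.36% / 19.16% = 0.7035
β_Quill = 0.492 × 27.75% / 19.16% = 0.7126
β_Larkin = 0.305 × 52.29% / 19.16% = 0.8324
β_Granby = 0.809 × 36.62% / 19.16% = 1.5462
β_P = Σ w_i β_i = 0.40×1.3342 + 0.09×0.7392 + 0.05×0.7035 + 0.15×0.7126 + 0.07×0.8324 + 0.24×1.5462 = 1.1716

1.172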